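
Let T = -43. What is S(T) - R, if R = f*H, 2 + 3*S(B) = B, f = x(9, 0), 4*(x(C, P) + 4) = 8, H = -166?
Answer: -347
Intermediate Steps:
x(C, P) = -2 (x(C, P) = -4 + (1/4)*8 = -4 + 2 = -2)
f = -2
S(B) = -2/3 + B/3
R = 332 (R = -2*(-166) = 332)
S(T) - R = (-2/3 + (1/3)*(-43)) - 1*332 = (-2/3 - 43/3) - 332 = -15 - 332 = -347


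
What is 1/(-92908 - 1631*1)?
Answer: -1/94539 ≈ -1.0578e-5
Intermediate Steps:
1/(-92908 - 1631*1) = 1/(-92908 - 1631) = 1/(-94539) = -1/94539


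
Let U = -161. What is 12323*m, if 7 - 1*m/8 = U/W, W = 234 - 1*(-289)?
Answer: 376788048/523 ≈ 7.2044e+5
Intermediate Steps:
W = 523 (W = 234 + 289 = 523)
m = 30576/523 (m = 56 - (-1288)/523 = 56 - 8*(-161/523) = 56 + 1288/523 = 30576/523 ≈ 58.463)
12323*m = 12323*(30576/523) = 376788048/523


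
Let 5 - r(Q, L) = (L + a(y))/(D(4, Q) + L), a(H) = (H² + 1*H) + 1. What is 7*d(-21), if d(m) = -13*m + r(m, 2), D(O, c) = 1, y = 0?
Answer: 1939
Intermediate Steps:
a(H) = 1 + H + H² (a(H) = (H² + H) + 1 = (H + H²) + 1 = 1 + H + H²)
r(Q, L) = 4 (r(Q, L) = 5 - (L + (1 + 0 + 0²))/(1 + L) = 5 - (L + (1 + 0 + 0))/(1 + L) = 5 - (L + 1)/(1 + L) = 5 - (1 + L)/(1 + L) = 5 - 1*1 = 5 - 1 = 4)
d(m) = 4 - 13*m (d(m) = -13*m + 4 = 4 - 13*m)
7*d(-21) = 7*(4 - 13*(-21)) = 7*(4 + 273) = 7*277 = 1939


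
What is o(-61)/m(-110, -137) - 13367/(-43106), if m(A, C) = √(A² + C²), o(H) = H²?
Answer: 13367/43106 + 3721*√30869/30869 ≈ 21.489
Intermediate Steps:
o(-61)/m(-110, -137) - 13367/(-43106) = (-61)²/(√((-110)² + (-137)²)) - 13367/(-43106) = 3721/(√(12100 + 18769)) - 13367*(-1/43106) = 3721/(√30869) + 13367/43106 = 3721*(√30869/30869) + 13367/43106 = 3721*√30869/30869 + 13367/43106 = 13367/43106 + 3721*√30869/30869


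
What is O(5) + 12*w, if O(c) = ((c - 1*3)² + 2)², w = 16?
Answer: 228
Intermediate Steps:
O(c) = (2 + (-3 + c)²)² (O(c) = ((c - 3)² + 2)² = ((-3 + c)² + 2)² = (2 + (-3 + c)²)²)
O(5) + 12*w = (2 + (-3 + 5)²)² + 12*16 = (2 + 2²)² + 192 = (2 + 4)² + 192 = 6² + 192 = 36 + 192 = 228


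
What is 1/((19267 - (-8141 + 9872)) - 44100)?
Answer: -1/26564 ≈ -3.7645e-5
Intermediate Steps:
1/((19267 - (-8141 + 9872)) - 44100) = 1/((19267 - 1*1731) - 44100) = 1/((19267 - 1731) - 44100) = 1/(17536 - 44100) = 1/(-26564) = -1/26564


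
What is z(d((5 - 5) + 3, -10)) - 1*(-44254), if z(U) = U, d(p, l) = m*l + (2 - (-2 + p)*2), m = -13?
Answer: 44384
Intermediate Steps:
d(p, l) = 6 - 13*l - 2*p (d(p, l) = -13*l + (2 - (-2 + p)*2) = -13*l + (2 - (-4 + 2*p)) = -13*l + (2 + (4 - 2*p)) = -13*l + (6 - 2*p) = 6 - 13*l - 2*p)
z(d((5 - 5) + 3, -10)) - 1*(-44254) = (6 - 13*(-10) - 2*((5 - 5) + 3)) - 1*(-44254) = (6 + 130 - 2*(0 + 3)) + 44254 = (6 + 130 - 2*3) + 44254 = (6 + 130 - 6) + 44254 = 130 + 44254 = 44384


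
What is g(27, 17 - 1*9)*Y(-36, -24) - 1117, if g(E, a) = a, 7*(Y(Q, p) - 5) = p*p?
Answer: -2931/7 ≈ -418.71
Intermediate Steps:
Y(Q, p) = 5 + p**2/7 (Y(Q, p) = 5 + (p*p)/7 = 5 + p**2/7)
g(27, 17 - 1*9)*Y(-36, -24) - 1117 = (17 - 1*9)*(5 + (1/7)*(-24)**2) - 1117 = (17 - 9)*(5 + (1/7)*576) - 1117 = 8*(5 + 576/7) - 1117 = 8*(611/7) - 1117 = 4888/7 - 1117 = -2931/7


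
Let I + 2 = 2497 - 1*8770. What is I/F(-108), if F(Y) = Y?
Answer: 6275/108 ≈ 58.102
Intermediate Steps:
I = -6275 (I = -2 + (2497 - 1*8770) = -2 + (2497 - 8770) = -2 - 6273 = -6275)
I/F(-108) = -6275/(-108) = -6275*(-1/108) = 6275/108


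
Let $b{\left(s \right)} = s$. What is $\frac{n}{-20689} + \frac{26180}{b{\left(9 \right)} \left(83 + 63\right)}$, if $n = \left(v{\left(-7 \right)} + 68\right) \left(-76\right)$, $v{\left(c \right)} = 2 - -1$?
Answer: $\frac{274364182}{13592673} \approx 20.185$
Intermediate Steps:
$v{\left(c \right)} = 3$ ($v{\left(c \right)} = 2 + 1 = 3$)
$n = -5396$ ($n = \left(3 + 68\right) \left(-76\right) = 71 \left(-76\right) = -5396$)
$\frac{n}{-20689} + \frac{26180}{b{\left(9 \right)} \left(83 + 63\right)} = - \frac{5396}{-20689} + \frac{26180}{9 \left(83 + 63\right)} = \left(-5396\right) \left(- \frac{1}{20689}\right) + \frac{26180}{9 \cdot 146} = \frac{5396}{20689} + \frac{26180}{1314} = \frac{5396}{20689} + 26180 \cdot \frac{1}{1314} = \frac{5396}{20689} + \frac{13090}{657} = \frac{274364182}{13592673}$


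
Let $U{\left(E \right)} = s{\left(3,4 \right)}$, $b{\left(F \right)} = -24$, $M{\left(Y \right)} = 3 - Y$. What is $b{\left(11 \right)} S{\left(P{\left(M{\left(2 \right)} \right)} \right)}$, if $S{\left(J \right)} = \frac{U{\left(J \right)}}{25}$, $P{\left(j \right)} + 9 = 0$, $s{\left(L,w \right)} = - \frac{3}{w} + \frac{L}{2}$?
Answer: $- \frac{18}{25} \approx -0.72$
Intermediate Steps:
$s{\left(L,w \right)} = \frac{L}{2} - \frac{3}{w}$ ($s{\left(L,w \right)} = - \frac{3}{w} + L \frac{1}{2} = - \frac{3}{w} + \frac{L}{2} = \frac{L}{2} - \frac{3}{w}$)
$U{\left(E \right)} = \frac{3}{4}$ ($U{\left(E \right)} = \frac{1}{2} \cdot 3 - \frac{3}{4} = \frac{3}{2} - \frac{3}{4} = \frac{3}{4}$)
$P{\left(j \right)} = -9$ ($P{\left(j \right)} = -9 + 0 = -9$)
$S{\left(J \right)} = \frac{3}{100}$ ($S{\left(J \right)} = \frac{3}{4 \cdot 25} = \frac{3}{4} \cdot \frac{1}{25} = \frac{3}{100}$)
$b{\left(11 \right)} S{\left(P{\left(M{\left(2 \right)} \right)} \right)} = \left(-24\right) \frac{3}{100} = - \frac{18}{25}$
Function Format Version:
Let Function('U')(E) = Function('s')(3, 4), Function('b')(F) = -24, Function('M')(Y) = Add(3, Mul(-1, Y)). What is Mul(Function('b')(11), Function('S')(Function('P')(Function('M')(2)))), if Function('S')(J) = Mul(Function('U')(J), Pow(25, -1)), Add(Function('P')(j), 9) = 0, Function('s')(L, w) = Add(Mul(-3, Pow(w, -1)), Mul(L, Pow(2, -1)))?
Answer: Rational(-18, 25) ≈ -0.72000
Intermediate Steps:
Function('s')(L, w) = Add(Mul(Rational(1, 2), L), Mul(-3, Pow(w, -1))) (Function('s')(L, w) = Add(Mul(-3, Pow(w, -1)), Mul(L, Rational(1, 2))) = Add(Mul(-3, Pow(w, -1)), Mul(Rational(1, 2), L)) = Add(Mul(Rational(1, 2), L), Mul(-3, Pow(w, -1))))
Function('U')(E) = Rational(3, 4) (Function('U')(E) = Add(Mul(Rational(1, 2), 3), Mul(-3, Pow(4, -1))) = Add(Rational(3, 2), Mul(-3, Rational(1, 4))) = Add(Rational(3, 2), Rational(-3, 4)) = Rational(3, 4))
Function('P')(j) = -9 (Function('P')(j) = Add(-9, 0) = -9)
Function('S')(J) = Rational(3, 100) (Function('S')(J) = Mul(Rational(3, 4), Pow(25, -1)) = Mul(Rational(3, 4), Rational(1, 25)) = Rational(3, 100))
Mul(Function('b')(11), Function('S')(Function('P')(Function('M')(2)))) = Mul(-24, Rational(3, 100)) = Rational(-18, 25)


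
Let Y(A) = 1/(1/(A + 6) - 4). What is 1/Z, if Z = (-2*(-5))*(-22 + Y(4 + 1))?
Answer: -43/9570 ≈ -0.0044932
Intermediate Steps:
Y(A) = 1/(-4 + 1/(6 + A)) (Y(A) = 1/(1/(6 + A) - 4) = 1/(-4 + 1/(6 + A)))
Z = -9570/43 (Z = (-2*(-5))*(-22 + (-6 - (4 + 1))/(23 + 4*(4 + 1))) = 10*(-22 + (-6 - 1*5)/(23 + 4*5)) = 10*(-22 + (-6 - 5)/(23 + 20)) = 10*(-22 - 11/43) = 10*(-957/43) = -9570/43 ≈ -222.56)
1/Z = 1/(-9570/43) = -43/9570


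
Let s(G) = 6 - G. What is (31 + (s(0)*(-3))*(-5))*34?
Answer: 4114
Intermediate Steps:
(31 + (s(0)*(-3))*(-5))*34 = (31 + ((6 - 1*0)*(-3))*(-5))*34 = (31 + ((6 + 0)*(-3))*(-5))*34 = (31 + (6*(-3))*(-5))*34 = (31 - 18*(-5))*34 = (31 + 90)*34 = 121*34 = 4114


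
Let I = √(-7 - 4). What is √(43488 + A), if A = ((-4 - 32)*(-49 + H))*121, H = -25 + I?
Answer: 6*√(10162 - 121*I*√11) ≈ 604.96 - 11.941*I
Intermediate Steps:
I = I*√11 (I = √(-11) = I*√11 ≈ 3.3166*I)
H = -25 + I*√11 ≈ -25.0 + 3.3166*I
A = 322344 - 4356*I*√11 (A = ((-4 - 32)*(-49 + (-25 + I*√11)))*121 = -36*(-74 + I*√11)*121 = (2664 - 36*I*√11)*121 = 322344 - 4356*I*√11 ≈ 3.2234e+5 - 14447.0*I)
√(43488 + A) = √(43488 + (322344 - 4356*I*√11)) = √(365832 - 4356*I*√11)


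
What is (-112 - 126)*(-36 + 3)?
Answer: 7854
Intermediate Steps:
(-112 - 126)*(-36 + 3) = -238*(-33) = 7854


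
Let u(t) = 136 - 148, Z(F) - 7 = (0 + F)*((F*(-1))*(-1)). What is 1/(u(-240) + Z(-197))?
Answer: 1/38804 ≈ 2.5771e-5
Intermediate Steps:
Z(F) = 7 + F**2 (Z(F) = 7 + (0 + F)*((F*(-1))*(-1)) = 7 + F*(-F*(-1)) = 7 + F*F = 7 + F**2)
u(t) = -12
1/(u(-240) + Z(-197)) = 1/(-12 + (7 + (-197)**2)) = 1/(-12 + (7 + 38809)) = 1/(-12 + 38816) = 1/38804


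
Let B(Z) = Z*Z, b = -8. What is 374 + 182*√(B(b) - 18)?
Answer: 374 + 182*√46 ≈ 1608.4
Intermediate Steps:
B(Z) = Z²
374 + 182*√(B(b) - 18) = 374 + 182*√((-8)² - 18) = 374 + 182*√(64 - 18) = 374 + 182*√46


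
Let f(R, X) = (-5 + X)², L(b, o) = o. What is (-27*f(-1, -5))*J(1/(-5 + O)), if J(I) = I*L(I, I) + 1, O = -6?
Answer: -329400/121 ≈ -2722.3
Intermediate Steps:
J(I) = 1 + I² (J(I) = I*I + 1 = I² + 1 = 1 + I²)
(-27*f(-1, -5))*J(1/(-5 + O)) = (-27*(-5 - 5)²)*(1 + (1/(-5 - 6))²) = (-27*(-10)²)*(1 + (1/(-11))²) = (-27*100)*(1 + (-1/11)²) = -2700*(1 + 1/121) = -2700*122/121 = -329400/121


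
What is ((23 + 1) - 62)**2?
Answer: 1444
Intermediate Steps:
((23 + 1) - 62)**2 = (24 - 62)**2 = (-38)**2 = 1444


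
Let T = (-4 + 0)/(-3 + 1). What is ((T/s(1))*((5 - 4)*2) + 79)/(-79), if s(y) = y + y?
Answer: -81/79 ≈ -1.0253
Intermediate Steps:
s(y) = 2*y
T = 2 (T = -4/(-2) = -4*(-½) = 2)
((T/s(1))*((5 - 4)*2) + 79)/(-79) = ((2/(2*1))*((5 - 4)*2) + 79)/(-79) = -((2/2)*(1*2) + 79)/79 = -(((½)*2)*2 + 79)/79 = -(1*2 + 79)/79 = -(2 + 79)/79 = -1/79*81 = -81/79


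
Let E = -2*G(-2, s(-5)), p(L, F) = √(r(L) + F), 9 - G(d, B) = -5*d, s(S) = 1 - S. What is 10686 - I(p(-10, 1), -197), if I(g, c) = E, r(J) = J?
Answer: 10684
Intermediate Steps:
G(d, B) = 9 + 5*d (G(d, B) = 9 - (-5)*d = 9 + 5*d)
p(L, F) = √(F + L) (p(L, F) = √(L + F) = √(F + L))
E = 2 (E = -2*(9 + 5*(-2)) = -2*(9 - 10) = -2*(-1) = 2)
I(g, c) = 2
10686 - I(p(-10, 1), -197) = 10686 - 1*2 = 10686 - 2 = 10684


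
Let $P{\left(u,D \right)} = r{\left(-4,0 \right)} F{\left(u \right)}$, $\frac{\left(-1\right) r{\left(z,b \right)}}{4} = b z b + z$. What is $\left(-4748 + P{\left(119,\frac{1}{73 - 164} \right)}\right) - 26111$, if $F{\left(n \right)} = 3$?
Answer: $-30811$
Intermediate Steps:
$r{\left(z,b \right)} = - 4 z - 4 z b^{2}$ ($r{\left(z,b \right)} = - 4 \left(b z b + z\right) = - 4 \left(z b^{2} + z\right) = - 4 \left(z + z b^{2}\right) = - 4 z - 4 z b^{2}$)
$P{\left(u,D \right)} = 48$ ($P{\left(u,D \right)} = \left(-4\right) \left(-4\right) \left(1 + 0^{2}\right) 3 = \left(-4\right) \left(-4\right) \left(1 + 0\right) 3 = \left(-4\right) \left(-4\right) 1 \cdot 3 = 16 \cdot 3 = 48$)
$\left(-4748 + P{\left(119,\frac{1}{73 - 164} \right)}\right) - 26111 = \left(-4748 + 48\right) - 26111 = -4700 - 26111 = -30811$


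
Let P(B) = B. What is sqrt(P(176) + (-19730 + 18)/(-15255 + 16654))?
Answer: 132*sqrt(18187)/1399 ≈ 12.724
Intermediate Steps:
sqrt(P(176) + (-19730 + 18)/(-15255 + 16654)) = sqrt(176 + (-19730 + 18)/(-15255 + 16654)) = sqrt(176 - 19712/1399) = sqrt(226512/1399) = 132*sqrt(18187)/1399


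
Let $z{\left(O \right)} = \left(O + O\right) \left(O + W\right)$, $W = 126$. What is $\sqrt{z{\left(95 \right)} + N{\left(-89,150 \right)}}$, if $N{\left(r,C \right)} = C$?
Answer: $14 \sqrt{215} \approx 205.28$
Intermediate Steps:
$z{\left(O \right)} = 2 O \left(126 + O\right)$ ($z{\left(O \right)} = \left(O + O\right) \left(O + 126\right) = 2 O \left(126 + O\right)$)
$\sqrt{z{\left(95 \right)} + N{\left(-89,150 \right)}} = \sqrt{2 \cdot 95 \left(126 + 95\right) + 150} = \sqrt{2 \cdot 95 \cdot 221 + 150} = \sqrt{41990 + 150} = \sqrt{42140} = 14 \sqrt{215}$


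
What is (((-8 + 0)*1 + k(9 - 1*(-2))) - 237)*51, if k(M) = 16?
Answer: -11679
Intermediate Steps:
(((-8 + 0)*1 + k(9 - 1*(-2))) - 237)*51 = (((-8 + 0)*1 + 16) - 237)*51 = ((-8*1 + 16) - 237)*51 = ((-8 + 16) - 237)*51 = (8 - 237)*51 = -229*51 = -11679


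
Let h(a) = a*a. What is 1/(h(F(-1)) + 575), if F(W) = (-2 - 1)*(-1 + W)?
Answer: 1/611 ≈ 0.0016367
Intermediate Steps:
F(W) = 3 - 3*W (F(W) = -3*(-1 + W) = 3 - 3*W)
h(a) = a²
1/(h(F(-1)) + 575) = 1/((3 - 3*(-1))² + 575) = 1/((3 + 3)² + 575) = 1/(6² + 575) = 1/(36 + 575) = 1/611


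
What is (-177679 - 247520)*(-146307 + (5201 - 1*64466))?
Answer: 87409008828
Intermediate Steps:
(-177679 - 247520)*(-146307 + (5201 - 1*64466)) = -425199*(-146307 + (5201 - 64466)) = -425199*(-146307 - 59265) = -425199*(-205572) = 87409008828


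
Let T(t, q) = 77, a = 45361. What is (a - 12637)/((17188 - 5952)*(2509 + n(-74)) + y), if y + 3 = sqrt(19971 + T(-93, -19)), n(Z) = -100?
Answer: 885757557204/732650693065393 - 130896*sqrt(1253)/732650693065393 ≈ 0.0012090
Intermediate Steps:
y = -3 + 4*sqrt(1253) (y = -3 + sqrt(19971 + 77) = -3 + sqrt(20048) = -3 + 4*sqrt(1253) ≈ 138.59)
(a - 12637)/((17188 - 5952)*(2509 + n(-74)) + y) = (45361 - 12637)/((17188 - 5952)*(2509 - 100) + (-3 + 4*sqrt(1253))) = 32724/(11236*2409 + (-3 + 4*sqrt(1253))) = 32724/(27067524 + (-3 + 4*sqrt(1253))) = 32724/(27067521 + 4*sqrt(1253))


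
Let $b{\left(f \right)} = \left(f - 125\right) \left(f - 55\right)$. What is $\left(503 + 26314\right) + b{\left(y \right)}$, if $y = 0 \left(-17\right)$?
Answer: $33692$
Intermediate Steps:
$y = 0$
$b{\left(f \right)} = \left(-125 + f\right) \left(-55 + f\right)$
$\left(503 + 26314\right) + b{\left(y \right)} = \left(503 + 26314\right) + \left(6875 + 0^{2} - 0\right) = 26817 + \left(6875 + 0 + 0\right) = 26817 + 6875 = 33692$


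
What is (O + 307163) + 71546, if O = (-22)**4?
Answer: 612965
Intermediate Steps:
O = 234256
(O + 307163) + 71546 = (234256 + 307163) + 71546 = 541419 + 71546 = 612965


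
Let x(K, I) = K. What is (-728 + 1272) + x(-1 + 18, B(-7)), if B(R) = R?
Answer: 561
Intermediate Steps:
(-728 + 1272) + x(-1 + 18, B(-7)) = (-728 + 1272) + (-1 + 18) = 544 + 17 = 561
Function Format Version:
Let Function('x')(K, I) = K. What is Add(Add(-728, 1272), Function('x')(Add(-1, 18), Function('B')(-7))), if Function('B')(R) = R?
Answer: 561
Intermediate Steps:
Add(Add(-728, 1272), Function('x')(Add(-1, 18), Function('B')(-7))) = Add(Add(-728, 1272), Add(-1, 18)) = Add(544, 17) = 561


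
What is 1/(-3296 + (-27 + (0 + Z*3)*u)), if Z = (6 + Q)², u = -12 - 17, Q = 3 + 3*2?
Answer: -1/22898 ≈ -4.3672e-5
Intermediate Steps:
Q = 9 (Q = 3 + 6 = 9)
u = -29
Z = 225 (Z = (6 + 9)² = 15² = 225)
1/(-3296 + (-27 + (0 + Z*3)*u)) = 1/(-3296 + (-27 + (0 + 225*3)*(-29))) = 1/(-3296 + (-27 + (0 + 675)*(-29))) = 1/(-3296 + (-27 + 675*(-29))) = 1/(-3296 + (-27 - 19575)) = 1/(-3296 - 19602) = 1/(-22898) = -1/22898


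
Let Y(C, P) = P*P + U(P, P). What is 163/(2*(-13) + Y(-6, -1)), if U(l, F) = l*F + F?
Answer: -163/25 ≈ -6.5200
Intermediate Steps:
U(l, F) = F + F*l (U(l, F) = F*l + F = F + F*l)
Y(C, P) = P² + P*(1 + P) (Y(C, P) = P*P + P*(1 + P) = P² + P*(1 + P))
163/(2*(-13) + Y(-6, -1)) = 163/(2*(-13) - (1 + 2*(-1))) = 163/(-26 - (1 - 2)) = 163/(-26 - 1*(-1)) = 163/(-26 + 1) = 163/(-25) = 163*(-1/25) = -163/25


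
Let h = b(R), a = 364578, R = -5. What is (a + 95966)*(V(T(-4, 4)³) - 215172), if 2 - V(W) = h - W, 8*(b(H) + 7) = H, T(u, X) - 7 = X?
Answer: -98478756768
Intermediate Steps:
T(u, X) = 7 + X
b(H) = -7 + H/8
h = -61/8 (h = -7 + (⅛)*(-5) = -7 - 5/8 = -61/8 ≈ -7.6250)
V(W) = 77/8 + W (V(W) = 2 - (-61/8 - W) = 2 + (61/8 + W) = 77/8 + W)
(a + 95966)*(V(T(-4, 4)³) - 215172) = (364578 + 95966)*((77/8 + (7 + 4)³) - 215172) = 460544*((77/8 + 11³) - 215172) = 460544*((77/8 + 1331) - 215172) = 460544*(10725/8 - 215172) = 460544*(-1710651/8) = -98478756768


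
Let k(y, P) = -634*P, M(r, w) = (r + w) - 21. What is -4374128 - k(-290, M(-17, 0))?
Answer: -4398220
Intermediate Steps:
M(r, w) = -21 + r + w
-4374128 - k(-290, M(-17, 0)) = -4374128 - (-634)*(-21 - 17 + 0) = -4374128 - (-634)*(-38) = -4374128 - 1*24092 = -4374128 - 24092 = -4398220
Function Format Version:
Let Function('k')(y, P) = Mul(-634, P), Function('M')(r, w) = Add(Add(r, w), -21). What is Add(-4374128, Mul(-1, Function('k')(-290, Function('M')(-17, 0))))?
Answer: -4398220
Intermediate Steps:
Function('M')(r, w) = Add(-21, r, w)
Add(-4374128, Mul(-1, Function('k')(-290, Function('M')(-17, 0)))) = Add(-4374128, Mul(-1, Mul(-634, Add(-21, -17, 0)))) = Add(-4374128, Mul(-1, Mul(-634, -38))) = Add(-4374128, Mul(-1, 24092)) = Add(-4374128, -24092) = -4398220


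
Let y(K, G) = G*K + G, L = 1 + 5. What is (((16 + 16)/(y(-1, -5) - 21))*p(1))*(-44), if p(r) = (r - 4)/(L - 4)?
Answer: -704/7 ≈ -100.57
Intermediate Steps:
L = 6
y(K, G) = G + G*K
p(r) = -2 + r/2 (p(r) = (r - 4)/(6 - 4) = (-4 + r)/2 = (-4 + r)*(1/2) = -2 + r/2)
(((16 + 16)/(y(-1, -5) - 21))*p(1))*(-44) = (((16 + 16)/(-5*(1 - 1) - 21))*(-2 + (1/2)*1))*(-44) = ((32/(-5*0 - 21))*(-2 + 1/2))*(-44) = ((32/(0 - 21))*(-3/2))*(-44) = ((32/(-21))*(-3/2))*(-44) = ((32*(-1/21))*(-3/2))*(-44) = -32/21*(-3/2)*(-44) = (16/7)*(-44) = -704/7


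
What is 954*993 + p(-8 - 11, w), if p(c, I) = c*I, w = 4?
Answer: 947246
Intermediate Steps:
p(c, I) = I*c
954*993 + p(-8 - 11, w) = 954*993 + 4*(-8 - 11) = 947322 + 4*(-19) = 947322 - 76 = 947246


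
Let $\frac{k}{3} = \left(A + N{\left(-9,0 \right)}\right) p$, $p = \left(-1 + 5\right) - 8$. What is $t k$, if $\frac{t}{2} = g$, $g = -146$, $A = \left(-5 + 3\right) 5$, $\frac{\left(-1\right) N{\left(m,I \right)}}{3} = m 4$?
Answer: $343392$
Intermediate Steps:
$N{\left(m,I \right)} = - 12 m$ ($N{\left(m,I \right)} = - 3 m 4 = - 3 \cdot 4 m = - 12 m$)
$A = -10$ ($A = \left(-2\right) 5 = -10$)
$p = -4$ ($p = 4 - 8 = -4$)
$k = -1176$ ($k = 3 \left(-10 - -108\right) \left(-4\right) = 3 \left(-10 + 108\right) \left(-4\right) = 3 \cdot 98 \left(-4\right) = 3 \left(-392\right) = -1176$)
$t = -292$ ($t = 2 \left(-146\right) = -292$)
$t k = \left(-292\right) \left(-1176\right) = 343392$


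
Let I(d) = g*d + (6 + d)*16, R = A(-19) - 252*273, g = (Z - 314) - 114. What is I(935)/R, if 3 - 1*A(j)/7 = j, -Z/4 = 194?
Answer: 555342/34321 ≈ 16.181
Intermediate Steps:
Z = -776 (Z = -4*194 = -776)
A(j) = 21 - 7*j
g = -1204 (g = (-776 - 314) - 114 = -1090 - 114 = -1204)
R = -68642 (R = (21 - 7*(-19)) - 252*273 = (21 + 133) - 68796 = 154 - 68796 = -68642)
I(d) = 96 - 1188*d (I(d) = -1204*d + (6 + d)*16 = -1204*d + (96 + 16*d) = 96 - 1188*d)
I(935)/R = (96 - 1188*935)/(-68642) = (96 - 1110780)*(-1/68642) = -1110684*(-1/68642) = 555342/34321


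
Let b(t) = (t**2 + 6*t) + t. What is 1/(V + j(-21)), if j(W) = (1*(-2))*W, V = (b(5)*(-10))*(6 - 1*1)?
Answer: -1/2958 ≈ -0.00033807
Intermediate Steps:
b(t) = t**2 + 7*t
V = -3000 (V = ((5*(7 + 5))*(-10))*(6 - 1*1) = ((5*12)*(-10))*(6 - 1) = (60*(-10))*5 = -600*5 = -3000)
j(W) = -2*W
1/(V + j(-21)) = 1/(-3000 - 2*(-21)) = 1/(-3000 + 42) = 1/(-2958) = -1/2958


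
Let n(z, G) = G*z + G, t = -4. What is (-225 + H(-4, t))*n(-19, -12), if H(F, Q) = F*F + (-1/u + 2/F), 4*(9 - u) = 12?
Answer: -45288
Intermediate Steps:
u = 6 (u = 9 - ¼*12 = 9 - 3 = 6)
n(z, G) = G + G*z
H(F, Q) = -⅙ + F² + 2/F (H(F, Q) = F*F + (-1/6 + 2/F) = F² + (-1*⅙ + 2/F) = F² + (-⅙ + 2/F) = -⅙ + F² + 2/F)
(-225 + H(-4, t))*n(-19, -12) = (-225 + (2 + (-4)³ - ⅙*(-4))/(-4))*(-12*(1 - 19)) = (-225 - (2 - 64 + ⅔)/4)*(-12*(-18)) = (-225 - ¼*(-184/3))*216 = (-225 + 46/3)*216 = -629/3*216 = -45288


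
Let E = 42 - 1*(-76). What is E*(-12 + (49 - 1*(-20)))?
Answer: 6726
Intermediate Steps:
E = 118 (E = 42 + 76 = 118)
E*(-12 + (49 - 1*(-20))) = 118*(-12 + (49 - 1*(-20))) = 118*(-12 + (49 + 20)) = 118*(-12 + 69) = 118*57 = 6726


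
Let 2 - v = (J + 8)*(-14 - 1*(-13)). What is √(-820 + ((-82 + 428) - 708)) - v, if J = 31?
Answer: -41 + I*√1182 ≈ -41.0 + 34.38*I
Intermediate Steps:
v = 41 (v = 2 - (31 + 8)*(-14 - 1*(-13)) = 2 - 39*(-14 + 13) = 2 - 39*(-1) = 2 - 1*(-39) = 2 + 39 = 41)
√(-820 + ((-82 + 428) - 708)) - v = √(-820 + ((-82 + 428) - 708)) - 1*41 = √(-820 + (346 - 708)) - 41 = √(-820 - 362) - 41 = √(-1182) - 41 = I*√1182 - 41 = -41 + I*√1182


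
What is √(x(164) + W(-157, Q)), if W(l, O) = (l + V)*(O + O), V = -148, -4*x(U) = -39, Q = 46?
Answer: I*√112201/2 ≈ 167.48*I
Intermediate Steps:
x(U) = 39/4 (x(U) = -¼*(-39) = 39/4)
W(l, O) = 2*O*(-148 + l) (W(l, O) = (l - 148)*(O + O) = (-148 + l)*(2*O) = 2*O*(-148 + l))
√(x(164) + W(-157, Q)) = √(39/4 + 2*46*(-148 - 157)) = √(39/4 + 2*46*(-305)) = √(39/4 - 28060) = √(-112201/4) = I*√112201/2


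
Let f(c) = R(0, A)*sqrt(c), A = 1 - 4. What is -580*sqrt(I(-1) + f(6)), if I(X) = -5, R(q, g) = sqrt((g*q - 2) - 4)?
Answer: -580*sqrt(-5 + 6*I) ≈ -687.52 - 1467.9*I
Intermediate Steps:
A = -3
R(q, g) = sqrt(-6 + g*q) (R(q, g) = sqrt((-2 + g*q) - 4) = sqrt(-6 + g*q))
f(c) = I*sqrt(6)*sqrt(c) (f(c) = sqrt(-6 - 3*0)*sqrt(c) = sqrt(-6 + 0)*sqrt(c) = sqrt(-6)*sqrt(c) = (I*sqrt(6))*sqrt(c) = I*sqrt(6)*sqrt(c))
-580*sqrt(I(-1) + f(6)) = -580*sqrt(-5 + I*sqrt(6)*sqrt(6)) = -580*sqrt(-5 + 6*I)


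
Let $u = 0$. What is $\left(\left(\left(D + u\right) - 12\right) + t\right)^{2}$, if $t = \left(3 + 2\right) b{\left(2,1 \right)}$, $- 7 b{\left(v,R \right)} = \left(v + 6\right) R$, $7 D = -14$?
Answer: $\frac{19044}{49} \approx 388.65$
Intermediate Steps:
$D = -2$ ($D = \frac{1}{7} \left(-14\right) = -2$)
$b{\left(v,R \right)} = - \frac{R \left(6 + v\right)}{7}$ ($b{\left(v,R \right)} = - \frac{\left(v + 6\right) R}{7} = - \frac{\left(6 + v\right) R}{7} = - \frac{R \left(6 + v\right)}{7}$)
$t = - \frac{40}{7}$ ($t = \left(3 + 2\right) \left(\left(- \frac{1}{7}\right) 1 \left(6 + 2\right)\right) = 5 \left(\left(- \frac{1}{7}\right) 1 \cdot 8\right) = 5 \left(- \frac{8}{7}\right) = - \frac{40}{7} \approx -5.7143$)
$\left(\left(\left(D + u\right) - 12\right) + t\right)^{2} = \left(\left(\left(-2 + 0\right) - 12\right) - \frac{40}{7}\right)^{2} = \left(\left(-2 - 12\right) - \frac{40}{7}\right)^{2} = \left(-14 - \frac{40}{7}\right)^{2} = \left(- \frac{138}{7}\right)^{2} = \frac{19044}{49}$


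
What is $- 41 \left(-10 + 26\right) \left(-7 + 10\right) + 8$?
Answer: $-1960$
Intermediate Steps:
$- 41 \left(-10 + 26\right) \left(-7 + 10\right) + 8 = - 41 \cdot 16 \cdot 3 + 8 = \left(-41\right) 48 + 8 = -1968 + 8 = -1960$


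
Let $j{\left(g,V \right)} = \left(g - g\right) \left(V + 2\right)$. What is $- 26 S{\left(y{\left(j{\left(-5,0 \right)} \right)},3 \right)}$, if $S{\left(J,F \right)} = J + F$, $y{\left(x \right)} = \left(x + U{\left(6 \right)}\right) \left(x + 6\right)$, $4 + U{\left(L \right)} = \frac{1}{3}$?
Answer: $494$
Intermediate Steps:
$j{\left(g,V \right)} = 0$ ($j{\left(g,V \right)} = 0 \left(2 + V\right) = 0$)
$U{\left(L \right)} = - \frac{11}{3}$ ($U{\left(L \right)} = -4 + \frac{1}{3} = - \frac{11}{3}$)
$y{\left(x \right)} = \left(6 + x\right) \left(- \frac{11}{3} + x\right)$ ($y{\left(x \right)} = \left(x - \frac{11}{3}\right) \left(x + 6\right) = \left(- \frac{11}{3} + x\right) \left(6 + x\right) = \left(6 + x\right) \left(- \frac{11}{3} + x\right)$)
$S{\left(J,F \right)} = F + J$
$- 26 S{\left(y{\left(j{\left(-5,0 \right)} \right)},3 \right)} = - 26 \left(3 + \left(-22 + 0^{2} + \frac{7}{3} \cdot 0\right)\right) = - 26 \left(3 + \left(-22 + 0 + 0\right)\right) = - 26 \left(3 - 22\right) = \left(-26\right) \left(-19\right) = 494$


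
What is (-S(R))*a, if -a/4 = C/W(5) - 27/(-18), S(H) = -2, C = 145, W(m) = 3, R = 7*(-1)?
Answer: -1196/3 ≈ -398.67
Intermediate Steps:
R = -7
a = -598/3 (a = -4*(145/3 - 27/(-18)) = -4*(145*(1/3) - 27*(-1/18)) = -4*(145/3 + 3/2) = -4*299/6 = -598/3 ≈ -199.33)
(-S(R))*a = -1*(-2)*(-598/3) = 2*(-598/3) = -1196/3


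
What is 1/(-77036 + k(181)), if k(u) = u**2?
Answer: -1/44275 ≈ -2.2586e-5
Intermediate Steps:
1/(-77036 + k(181)) = 1/(-77036 + 181**2) = 1/(-77036 + 32761) = 1/(-44275) = -1/44275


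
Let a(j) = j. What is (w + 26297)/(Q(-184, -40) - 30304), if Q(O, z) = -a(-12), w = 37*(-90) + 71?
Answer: -11519/15146 ≈ -0.76053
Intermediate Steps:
w = -3259 (w = -3330 + 71 = -3259)
Q(O, z) = 12 (Q(O, z) = -1*(-12) = 12)
(w + 26297)/(Q(-184, -40) - 30304) = (-3259 + 26297)/(12 - 30304) = 23038/(-30292) = 23038*(-1/30292) = -11519/15146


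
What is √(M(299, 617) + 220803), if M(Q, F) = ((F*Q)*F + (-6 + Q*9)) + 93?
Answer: 2*√28512398 ≈ 10679.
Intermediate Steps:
M(Q, F) = 87 + 9*Q + Q*F² (M(Q, F) = (Q*F² + (-6 + 9*Q)) + 93 = (-6 + 9*Q + Q*F²) + 93 = 87 + 9*Q + Q*F²)
√(M(299, 617) + 220803) = √((87 + 9*299 + 299*617²) + 220803) = √((87 + 2691 + 299*380689) + 220803) = √((87 + 2691 + 113826011) + 220803) = √(113828789 + 220803) = √114049592 = 2*√28512398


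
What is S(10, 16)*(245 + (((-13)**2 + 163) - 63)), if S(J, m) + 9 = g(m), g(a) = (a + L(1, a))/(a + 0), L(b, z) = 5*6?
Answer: -12593/4 ≈ -3148.3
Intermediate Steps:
L(b, z) = 30
g(a) = (30 + a)/a (g(a) = (a + 30)/(a + 0) = (30 + a)/a)
S(J, m) = -9 + (30 + m)/m
S(10, 16)*(245 + (((-13)**2 + 163) - 63)) = (-8 + 30/16)*(245 + (((-13)**2 + 163) - 63)) = (-8 + 30*(1/16))*(245 + ((169 + 163) - 63)) = (-8 + 15/8)*(245 + (332 - 63)) = -49*(245 + 269)/8 = -49/8*514 = -12593/4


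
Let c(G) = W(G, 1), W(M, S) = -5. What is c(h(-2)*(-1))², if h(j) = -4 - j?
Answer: 25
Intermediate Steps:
c(G) = -5
c(h(-2)*(-1))² = (-5)² = 25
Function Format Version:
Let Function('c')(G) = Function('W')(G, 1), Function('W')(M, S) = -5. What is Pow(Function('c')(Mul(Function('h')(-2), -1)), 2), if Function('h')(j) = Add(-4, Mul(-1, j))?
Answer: 25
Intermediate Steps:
Function('c')(G) = -5
Pow(Function('c')(Mul(Function('h')(-2), -1)), 2) = Pow(-5, 2) = 25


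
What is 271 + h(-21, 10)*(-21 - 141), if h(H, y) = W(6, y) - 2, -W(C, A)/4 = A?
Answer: 7075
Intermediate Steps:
W(C, A) = -4*A
h(H, y) = -2 - 4*y (h(H, y) = -4*y - 2 = -2 - 4*y)
271 + h(-21, 10)*(-21 - 141) = 271 + (-2 - 4*10)*(-21 - 141) = 271 + (-2 - 40)*(-162) = 271 - 42*(-162) = 271 + 6804 = 7075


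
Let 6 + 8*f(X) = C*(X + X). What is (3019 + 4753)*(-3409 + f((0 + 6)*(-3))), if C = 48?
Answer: -28179329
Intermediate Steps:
f(X) = -¾ + 12*X (f(X) = -¾ + (48*(X + X))/8 = -¾ + (48*(2*X))/8 = -¾ + (96*X)/8 = -¾ + 12*X)
(3019 + 4753)*(-3409 + f((0 + 6)*(-3))) = (3019 + 4753)*(-3409 + (-¾ + 12*((0 + 6)*(-3)))) = 7772*(-3409 + (-¾ + 12*(6*(-3)))) = 7772*(-3409 + (-¾ + 12*(-18))) = 7772*(-3409 + (-¾ - 216)) = 7772*(-3409 - 867/4) = 7772*(-14503/4) = -28179329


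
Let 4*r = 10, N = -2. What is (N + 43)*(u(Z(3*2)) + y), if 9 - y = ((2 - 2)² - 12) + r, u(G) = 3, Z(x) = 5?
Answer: 1763/2 ≈ 881.50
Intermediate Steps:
r = 5/2 (r = (¼)*10 = 5/2 ≈ 2.5000)
y = 37/2 (y = 9 - (((2 - 2)² - 12) + 5/2) = 9 - ((0² - 12) + 5/2) = 9 - ((0 - 12) + 5/2) = 9 - (-12 + 5/2) = 9 - 1*(-19/2) = 9 + 19/2 = 37/2 ≈ 18.500)
(N + 43)*(u(Z(3*2)) + y) = (-2 + 43)*(3 + 37/2) = 41*(43/2) = 1763/2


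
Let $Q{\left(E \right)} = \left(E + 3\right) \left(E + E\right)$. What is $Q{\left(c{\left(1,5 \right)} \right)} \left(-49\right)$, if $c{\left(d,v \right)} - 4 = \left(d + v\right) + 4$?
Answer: $-23324$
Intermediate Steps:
$c{\left(d,v \right)} = 8 + d + v$ ($c{\left(d,v \right)} = 4 + \left(\left(d + v\right) + 4\right) = 4 + \left(4 + d + v\right) = 8 + d + v$)
$Q{\left(E \right)} = 2 E \left(3 + E\right)$ ($Q{\left(E \right)} = \left(3 + E\right) 2 E = 2 E \left(3 + E\right)$)
$Q{\left(c{\left(1,5 \right)} \right)} \left(-49\right) = 2 \left(8 + 1 + 5\right) \left(3 + \left(8 + 1 + 5\right)\right) \left(-49\right) = 2 \cdot 14 \left(3 + 14\right) \left(-49\right) = 2 \cdot 14 \cdot 17 \left(-49\right) = 476 \left(-49\right) = -23324$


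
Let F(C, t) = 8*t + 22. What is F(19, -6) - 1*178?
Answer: -204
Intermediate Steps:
F(C, t) = 22 + 8*t
F(19, -6) - 1*178 = (22 + 8*(-6)) - 1*178 = (22 - 48) - 178 = -26 - 178 = -204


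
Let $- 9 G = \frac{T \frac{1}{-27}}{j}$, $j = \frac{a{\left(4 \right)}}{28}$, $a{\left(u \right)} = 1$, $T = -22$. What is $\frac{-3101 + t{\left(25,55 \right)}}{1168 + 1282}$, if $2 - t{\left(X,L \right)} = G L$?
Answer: $- \frac{719177}{595350} \approx -1.208$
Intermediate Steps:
$j = \frac{1}{28}$ ($j = 1 \cdot \frac{1}{28} = \frac{1}{28} \approx 0.035714$)
$G = - \frac{616}{243}$ ($G = - \frac{- \frac{22}{-27} \frac{1}{\frac{1}{28}}}{9} = - \frac{\left(-22\right) \left(- \frac{1}{27}\right) 28}{9} = - \frac{\frac{22}{27} \cdot 28}{9} = \left(- \frac{1}{9}\right) \frac{616}{27} = - \frac{616}{243} \approx -2.535$)
$t{\left(X,L \right)} = 2 + \frac{616 L}{243}$ ($t{\left(X,L \right)} = 2 - - \frac{616 L}{243} = 2 + \frac{616 L}{243}$)
$\frac{-3101 + t{\left(25,55 \right)}}{1168 + 1282} = \frac{-3101 + \left(2 + \frac{616}{243} \cdot 55\right)}{1168 + 1282} = \frac{-3101 + \left(2 + \frac{33880}{243}\right)}{2450} = \left(-3101 + \frac{34366}{243}\right) \frac{1}{2450} = \left(- \frac{719177}{243}\right) \frac{1}{2450} = - \frac{719177}{595350}$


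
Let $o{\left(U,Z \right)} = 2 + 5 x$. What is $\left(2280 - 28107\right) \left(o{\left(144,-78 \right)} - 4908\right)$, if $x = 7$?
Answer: $125803317$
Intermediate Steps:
$o{\left(U,Z \right)} = 37$ ($o{\left(U,Z \right)} = 2 + 5 \cdot 7 = 2 + 35 = 37$)
$\left(2280 - 28107\right) \left(o{\left(144,-78 \right)} - 4908\right) = \left(2280 - 28107\right) \left(37 - 4908\right) = \left(-25827\right) \left(-4871\right) = 125803317$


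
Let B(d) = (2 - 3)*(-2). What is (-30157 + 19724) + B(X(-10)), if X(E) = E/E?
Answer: -10431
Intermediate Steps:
X(E) = 1
B(d) = 2 (B(d) = -1*(-2) = 2)
(-30157 + 19724) + B(X(-10)) = (-30157 + 19724) + 2 = -10433 + 2 = -10431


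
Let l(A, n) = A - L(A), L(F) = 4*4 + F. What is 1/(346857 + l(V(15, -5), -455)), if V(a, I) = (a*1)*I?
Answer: 1/346841 ≈ 2.8832e-6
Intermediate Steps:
L(F) = 16 + F
V(a, I) = I*a (V(a, I) = a*I = I*a)
l(A, n) = -16 (l(A, n) = A - (16 + A) = A + (-16 - A) = -16)
1/(346857 + l(V(15, -5), -455)) = 1/(346857 - 16) = 1/346841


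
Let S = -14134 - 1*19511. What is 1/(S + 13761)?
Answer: -1/19884 ≈ -5.0292e-5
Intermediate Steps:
S = -33645 (S = -14134 - 19511 = -33645)
1/(S + 13761) = 1/(-33645 + 13761) = 1/(-19884) = -1/19884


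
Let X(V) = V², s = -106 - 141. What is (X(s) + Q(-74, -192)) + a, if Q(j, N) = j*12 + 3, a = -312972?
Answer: -252848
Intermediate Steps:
Q(j, N) = 3 + 12*j (Q(j, N) = 12*j + 3 = 3 + 12*j)
s = -247
(X(s) + Q(-74, -192)) + a = ((-247)² + (3 + 12*(-74))) - 312972 = (61009 + (3 - 888)) - 312972 = (61009 - 885) - 312972 = 60124 - 312972 = -252848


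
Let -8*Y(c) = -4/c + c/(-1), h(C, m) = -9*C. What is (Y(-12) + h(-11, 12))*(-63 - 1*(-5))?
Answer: -67831/12 ≈ -5652.6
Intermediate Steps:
Y(c) = 1/(2*c) + c/8 (Y(c) = -(-4/c + c/(-1))/8 = -(-4/c + c*(-1))/8 = -(-4/c - c)/8 = -(-c - 4/c)/8 = 1/(2*c) + c/8)
(Y(-12) + h(-11, 12))*(-63 - 1*(-5)) = ((⅛)*(4 + (-12)²)/(-12) - 9*(-11))*(-63 - 1*(-5)) = ((⅛)*(-1/12)*(4 + 144) + 99)*(-63 + 5) = ((⅛)*(-1/12)*148 + 99)*(-58) = (-37/24 + 99)*(-58) = (2339/24)*(-58) = -67831/12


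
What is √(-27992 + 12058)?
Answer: I*√15934 ≈ 126.23*I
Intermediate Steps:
√(-27992 + 12058) = √(-15934) = I*√15934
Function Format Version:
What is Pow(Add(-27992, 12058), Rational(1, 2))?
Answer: Mul(I, Pow(15934, Rational(1, 2))) ≈ Mul(126.23, I)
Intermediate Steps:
Pow(Add(-27992, 12058), Rational(1, 2)) = Pow(-15934, Rational(1, 2)) = Mul(I, Pow(15934, Rational(1, 2)))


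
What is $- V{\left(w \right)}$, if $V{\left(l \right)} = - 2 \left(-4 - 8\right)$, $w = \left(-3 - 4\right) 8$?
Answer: $-24$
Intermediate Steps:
$w = -56$ ($w = \left(-7\right) 8 = -56$)
$V{\left(l \right)} = 24$ ($V{\left(l \right)} = \left(-2\right) \left(-12\right) = 24$)
$- V{\left(w \right)} = \left(-1\right) 24 = -24$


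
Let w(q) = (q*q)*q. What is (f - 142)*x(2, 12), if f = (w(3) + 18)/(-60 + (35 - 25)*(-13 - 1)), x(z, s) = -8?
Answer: 5689/5 ≈ 1137.8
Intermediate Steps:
w(q) = q³ (w(q) = q²*q = q³)
f = -9/40 (f = (3³ + 18)/(-60 + (35 - 25)*(-13 - 1)) = (27 + 18)/(-60 + 10*(-14)) = 45/(-60 - 140) = 45/(-200) = 45*(-1/200) = -9/40 ≈ -0.22500)
(f - 142)*x(2, 12) = (-9/40 - 142)*(-8) = -5689/40*(-8) = 5689/5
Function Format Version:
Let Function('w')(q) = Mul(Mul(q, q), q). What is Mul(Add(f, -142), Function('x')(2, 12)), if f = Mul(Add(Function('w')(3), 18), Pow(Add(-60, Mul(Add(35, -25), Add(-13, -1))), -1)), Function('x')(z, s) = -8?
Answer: Rational(5689, 5) ≈ 1137.8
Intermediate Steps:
Function('w')(q) = Pow(q, 3) (Function('w')(q) = Mul(Pow(q, 2), q) = Pow(q, 3))
f = Rational(-9, 40) (f = Mul(Add(Pow(3, 3), 18), Pow(Add(-60, Mul(Add(35, -25), Add(-13, -1))), -1)) = Mul(Add(27, 18), Pow(Add(-60, Mul(10, -14)), -1)) = Mul(45, Pow(Add(-60, -140), -1)) = Mul(45, Pow(-200, -1)) = Mul(45, Rational(-1, 200)) = Rational(-9, 40) ≈ -0.22500)
Mul(Add(f, -142), Function('x')(2, 12)) = Mul(Add(Rational(-9, 40), -142), -8) = Mul(Rational(-5689, 40), -8) = Rational(5689, 5)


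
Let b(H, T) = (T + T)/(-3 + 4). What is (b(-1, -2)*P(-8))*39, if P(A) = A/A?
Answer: -156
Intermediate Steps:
P(A) = 1
b(H, T) = 2*T (b(H, T) = (2*T)/1 = (2*T)*1 = 2*T)
(b(-1, -2)*P(-8))*39 = ((2*(-2))*1)*39 = -4*1*39 = -4*39 = -156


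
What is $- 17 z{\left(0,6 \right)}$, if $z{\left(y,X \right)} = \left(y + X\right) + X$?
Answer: $-204$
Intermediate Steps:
$z{\left(y,X \right)} = y + 2 X$ ($z{\left(y,X \right)} = \left(X + y\right) + X = y + 2 X$)
$- 17 z{\left(0,6 \right)} = - 17 \left(0 + 2 \cdot 6\right) = - 17 \left(0 + 12\right) = \left(-17\right) 12 = -204$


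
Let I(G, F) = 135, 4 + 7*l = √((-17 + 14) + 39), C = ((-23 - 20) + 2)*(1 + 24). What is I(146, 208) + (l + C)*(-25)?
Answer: 180270/7 ≈ 25753.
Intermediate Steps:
C = -1025 (C = (-43 + 2)*25 = -41*25 = -1025)
l = 2/7 (l = -4/7 + √((-17 + 14) + 39)/7 = -4/7 + √(-3 + 39)/7 = -4/7 + √36/7 = -4/7 + (⅐)*6 = -4/7 + 6/7 = 2/7 ≈ 0.28571)
I(146, 208) + (l + C)*(-25) = 135 + (2/7 - 1025)*(-25) = 135 - 7173/7*(-25) = 135 + 179325/7 = 180270/7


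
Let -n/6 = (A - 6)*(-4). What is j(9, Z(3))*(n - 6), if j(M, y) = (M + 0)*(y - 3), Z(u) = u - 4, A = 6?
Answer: 216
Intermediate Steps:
Z(u) = -4 + u
n = 0 (n = -6*(6 - 6)*(-4) = -0*(-4) = -6*0 = 0)
j(M, y) = M*(-3 + y)
j(9, Z(3))*(n - 6) = (9*(-3 + (-4 + 3)))*(0 - 6) = (9*(-3 - 1))*(-6) = (9*(-4))*(-6) = -36*(-6) = 216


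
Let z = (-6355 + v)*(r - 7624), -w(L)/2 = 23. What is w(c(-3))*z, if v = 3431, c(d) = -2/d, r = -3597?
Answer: -1509269384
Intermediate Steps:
w(L) = -46 (w(L) = -2*23 = -46)
z = 32810204 (z = (-6355 + 3431)*(-3597 - 7624) = -2924*(-11221) = 32810204)
w(c(-3))*z = -46*32810204 = -1509269384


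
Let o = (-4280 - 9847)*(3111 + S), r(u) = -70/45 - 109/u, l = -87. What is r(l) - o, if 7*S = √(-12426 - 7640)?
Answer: 11470714238/261 + 14127*I*√20066/7 ≈ 4.3949e+7 + 2.8588e+5*I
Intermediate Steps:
S = I*√20066/7 (S = √(-12426 - 7640)/7 = √(-20066)/7 = (I*√20066)/7 = I*√20066/7 ≈ 20.236*I)
r(u) = -14/9 - 109/u (r(u) = -70*1/45 - 109/u = -14/9 - 109/u)
o = -43949097 - 14127*I*√20066/7 (o = (-4280 - 9847)*(3111 + I*√20066/7) = -14127*(3111 + I*√20066/7) = -43949097 - 14127*I*√20066/7 ≈ -4.3949e+7 - 2.8588e+5*I)
r(l) - o = (-14/9 - 109/(-87)) - (-43949097 - 14127*I*√20066/7) = (-14/9 - 109*(-1/87)) + (43949097 + 14127*I*√20066/7) = (-14/9 + 109/87) + (43949097 + 14127*I*√20066/7) = -79/261 + (43949097 + 14127*I*√20066/7) = 11470714238/261 + 14127*I*√20066/7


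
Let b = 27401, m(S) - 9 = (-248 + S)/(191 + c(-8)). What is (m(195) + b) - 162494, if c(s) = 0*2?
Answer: -25801097/191 ≈ -1.3508e+5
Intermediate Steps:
c(s) = 0
m(S) = 1471/191 + S/191 (m(S) = 9 + (-248 + S)/(191 + 0) = 9 + (-248 + S)/191 = 9 + (-248 + S)*(1/191) = 9 + (-248/191 + S/191) = 1471/191 + S/191)
(m(195) + b) - 162494 = ((1471/191 + (1/191)*195) + 27401) - 162494 = ((1471/191 + 195/191) + 27401) - 162494 = (1666/191 + 27401) - 162494 = 5235257/191 - 162494 = -25801097/191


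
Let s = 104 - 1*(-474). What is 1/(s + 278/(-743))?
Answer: 743/429176 ≈ 0.0017312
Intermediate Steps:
s = 578 (s = 104 + 474 = 578)
1/(s + 278/(-743)) = 1/(578 + 278/(-743)) = 1/(578 + 278*(-1/743)) = 1/(578 - 278/743) = 1/(429176/743) = 743/429176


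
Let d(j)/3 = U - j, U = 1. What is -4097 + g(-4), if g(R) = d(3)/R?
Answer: -8191/2 ≈ -4095.5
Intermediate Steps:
d(j) = 3 - 3*j (d(j) = 3*(1 - j) = 3 - 3*j)
g(R) = -6/R (g(R) = (3 - 3*3)/R = (3 - 9)/R = -6/R)
-4097 + g(-4) = -4097 - 6/(-4) = -4097 - 6*(-¼) = -4097 + 3/2 = -8191/2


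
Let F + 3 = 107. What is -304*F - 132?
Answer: -31748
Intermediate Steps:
F = 104 (F = -3 + 107 = 104)
-304*F - 132 = -304*104 - 132 = -31616 - 132 = -31748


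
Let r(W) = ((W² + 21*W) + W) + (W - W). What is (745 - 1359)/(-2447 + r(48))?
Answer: -614/913 ≈ -0.67251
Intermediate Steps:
r(W) = W² + 22*W (r(W) = (W² + 22*W) + 0 = W² + 22*W)
(745 - 1359)/(-2447 + r(48)) = (745 - 1359)/(-2447 + 48*(22 + 48)) = -614/(-2447 + 48*70) = -614/(-2447 + 3360) = -614/913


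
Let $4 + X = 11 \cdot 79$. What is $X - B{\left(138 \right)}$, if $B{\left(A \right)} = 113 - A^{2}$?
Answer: $19796$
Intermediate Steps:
$X = 865$ ($X = -4 + 11 \cdot 79 = -4 + 869 = 865$)
$X - B{\left(138 \right)} = 865 - \left(113 - 138^{2}\right) = 865 - \left(113 - 19044\right) = 865 - -18931 = 865 + 18931 = 19796$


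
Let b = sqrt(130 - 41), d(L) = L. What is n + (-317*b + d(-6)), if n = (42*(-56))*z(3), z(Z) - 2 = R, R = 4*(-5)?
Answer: 42330 - 317*sqrt(89) ≈ 39339.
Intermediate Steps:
b = sqrt(89) ≈ 9.4340
R = -20
z(Z) = -18 (z(Z) = 2 - 20 = -18)
n = 42336 (n = (42*(-56))*(-18) = -2352*(-18) = 42336)
n + (-317*b + d(-6)) = 42336 + (-317*sqrt(89) - 6) = 42336 + (-6 - 317*sqrt(89)) = 42330 - 317*sqrt(89)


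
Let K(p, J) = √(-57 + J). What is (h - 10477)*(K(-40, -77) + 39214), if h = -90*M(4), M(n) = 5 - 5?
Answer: -410845078 - 10477*I*√134 ≈ -4.1085e+8 - 1.2128e+5*I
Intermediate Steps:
M(n) = 0
h = 0 (h = -90*0 = 0)
(h - 10477)*(K(-40, -77) + 39214) = (0 - 10477)*(√(-57 - 77) + 39214) = -10477*(√(-134) + 39214) = -10477*(I*√134 + 39214) = -10477*(39214 + I*√134) = -410845078 - 10477*I*√134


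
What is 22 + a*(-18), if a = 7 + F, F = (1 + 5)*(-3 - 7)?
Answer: 976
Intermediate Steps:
F = -60 (F = 6*(-10) = -60)
a = -53 (a = 7 - 60 = -53)
22 + a*(-18) = 22 - 53*(-18) = 22 + 954 = 976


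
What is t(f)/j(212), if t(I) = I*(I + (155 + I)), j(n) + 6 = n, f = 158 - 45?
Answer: 43053/206 ≈ 209.00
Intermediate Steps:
f = 113
j(n) = -6 + n
t(I) = I*(155 + 2*I)
t(f)/j(212) = (113*(155 + 2*113))/(-6 + 212) = (113*(155 + 226))/206 = (113*381)*(1/206) = 43053*(1/206) = 43053/206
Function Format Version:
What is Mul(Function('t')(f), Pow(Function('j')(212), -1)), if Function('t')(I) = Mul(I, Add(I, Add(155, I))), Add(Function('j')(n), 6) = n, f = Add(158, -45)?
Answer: Rational(43053, 206) ≈ 209.00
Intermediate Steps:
f = 113
Function('j')(n) = Add(-6, n)
Function('t')(I) = Mul(I, Add(155, Mul(2, I)))
Mul(Function('t')(f), Pow(Function('j')(212), -1)) = Mul(Mul(113, Add(155, Mul(2, 113))), Pow(Add(-6, 212), -1)) = Mul(Mul(113, Add(155, 226)), Pow(206, -1)) = Mul(Mul(113, 381), Rational(1, 206)) = Mul(43053, Rational(1, 206)) = Rational(43053, 206)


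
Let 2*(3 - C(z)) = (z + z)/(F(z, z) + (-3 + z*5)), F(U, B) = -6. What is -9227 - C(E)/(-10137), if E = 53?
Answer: -23944728629/2595072 ≈ -9227.0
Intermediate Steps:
C(z) = 3 - z/(-9 + 5*z) (C(z) = 3 - (z + z)/(2*(-6 + (-3 + z*5))) = 3 - 2*z/(2*(-6 + (-3 + 5*z))) = 3 - 2*z/(2*(-9 + 5*z)) = 3 - z/(-9 + 5*z))
-9227 - C(E)/(-10137) = -9227 - (-27 + 14*53)/(-9 + 5*53)/(-10137) = -9227 - (-27 + 742)/(-9 + 265)*(-1)/10137 = -9227 - 715/256*(-1)/10137 = -9227 - (1/256)*715*(-1)/10137 = -9227 - 715*(-1)/(256*10137) = -9227 - 1*(-715/2595072) = -9227 + 715/2595072 = -23944728629/2595072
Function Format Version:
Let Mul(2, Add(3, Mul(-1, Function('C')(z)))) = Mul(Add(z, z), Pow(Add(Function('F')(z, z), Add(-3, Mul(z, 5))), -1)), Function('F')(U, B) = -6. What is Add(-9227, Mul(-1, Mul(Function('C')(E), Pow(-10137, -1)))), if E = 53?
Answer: Rational(-23944728629, 2595072) ≈ -9227.0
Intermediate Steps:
Function('C')(z) = Add(3, Mul(-1, z, Pow(Add(-9, Mul(5, z)), -1))) (Function('C')(z) = Add(3, Mul(Rational(-1, 2), Mul(Add(z, z), Pow(Add(-6, Add(-3, Mul(z, 5))), -1)))) = Add(3, Mul(Rational(-1, 2), Mul(Mul(2, z), Pow(Add(-6, Add(-3, Mul(5, z))), -1)))) = Add(3, Mul(Rational(-1, 2), Mul(Mul(2, z), Pow(Add(-9, Mul(5, z)), -1)))) = Add(3, Mul(Rational(-1, 2), Mul(2, z, Pow(Add(-9, Mul(5, z)), -1)))) = Add(3, Mul(-1, z, Pow(Add(-9, Mul(5, z)), -1))))
Add(-9227, Mul(-1, Mul(Function('C')(E), Pow(-10137, -1)))) = Add(-9227, Mul(-1, Mul(Mul(Pow(Add(-9, Mul(5, 53)), -1), Add(-27, Mul(14, 53))), Pow(-10137, -1)))) = Add(-9227, Mul(-1, Mul(Mul(Pow(Add(-9, 265), -1), Add(-27, 742)), Rational(-1, 10137)))) = Add(-9227, Mul(-1, Mul(Mul(Pow(256, -1), 715), Rational(-1, 10137)))) = Add(-9227, Mul(-1, Mul(Mul(Rational(1, 256), 715), Rational(-1, 10137)))) = Add(-9227, Mul(-1, Mul(Rational(715, 256), Rational(-1, 10137)))) = Add(-9227, Mul(-1, Rational(-715, 2595072))) = Add(-9227, Rational(715, 2595072)) = Rational(-23944728629, 2595072)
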